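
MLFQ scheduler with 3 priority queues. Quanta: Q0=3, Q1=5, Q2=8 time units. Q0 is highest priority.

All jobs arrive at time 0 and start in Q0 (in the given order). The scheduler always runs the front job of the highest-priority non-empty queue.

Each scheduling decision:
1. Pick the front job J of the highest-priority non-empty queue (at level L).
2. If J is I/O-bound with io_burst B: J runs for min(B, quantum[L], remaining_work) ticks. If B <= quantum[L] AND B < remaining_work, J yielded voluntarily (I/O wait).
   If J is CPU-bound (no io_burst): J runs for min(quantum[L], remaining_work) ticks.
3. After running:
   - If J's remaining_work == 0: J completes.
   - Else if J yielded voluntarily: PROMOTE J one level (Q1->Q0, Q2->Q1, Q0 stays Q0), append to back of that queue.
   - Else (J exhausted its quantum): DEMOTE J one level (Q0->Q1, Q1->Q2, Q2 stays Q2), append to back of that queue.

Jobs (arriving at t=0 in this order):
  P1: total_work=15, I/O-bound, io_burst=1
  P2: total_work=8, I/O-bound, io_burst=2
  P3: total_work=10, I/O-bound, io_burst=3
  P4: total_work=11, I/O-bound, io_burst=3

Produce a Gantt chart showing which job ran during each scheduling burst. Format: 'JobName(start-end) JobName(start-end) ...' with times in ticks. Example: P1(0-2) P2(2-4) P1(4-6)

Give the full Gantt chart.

Answer: P1(0-1) P2(1-3) P3(3-6) P4(6-9) P1(9-10) P2(10-12) P3(12-15) P4(15-18) P1(18-19) P2(19-21) P3(21-24) P4(24-27) P1(27-28) P2(28-30) P3(30-31) P4(31-33) P1(33-34) P1(34-35) P1(35-36) P1(36-37) P1(37-38) P1(38-39) P1(39-40) P1(40-41) P1(41-42) P1(42-43) P1(43-44)

Derivation:
t=0-1: P1@Q0 runs 1, rem=14, I/O yield, promote→Q0. Q0=[P2,P3,P4,P1] Q1=[] Q2=[]
t=1-3: P2@Q0 runs 2, rem=6, I/O yield, promote→Q0. Q0=[P3,P4,P1,P2] Q1=[] Q2=[]
t=3-6: P3@Q0 runs 3, rem=7, I/O yield, promote→Q0. Q0=[P4,P1,P2,P3] Q1=[] Q2=[]
t=6-9: P4@Q0 runs 3, rem=8, I/O yield, promote→Q0. Q0=[P1,P2,P3,P4] Q1=[] Q2=[]
t=9-10: P1@Q0 runs 1, rem=13, I/O yield, promote→Q0. Q0=[P2,P3,P4,P1] Q1=[] Q2=[]
t=10-12: P2@Q0 runs 2, rem=4, I/O yield, promote→Q0. Q0=[P3,P4,P1,P2] Q1=[] Q2=[]
t=12-15: P3@Q0 runs 3, rem=4, I/O yield, promote→Q0. Q0=[P4,P1,P2,P3] Q1=[] Q2=[]
t=15-18: P4@Q0 runs 3, rem=5, I/O yield, promote→Q0. Q0=[P1,P2,P3,P4] Q1=[] Q2=[]
t=18-19: P1@Q0 runs 1, rem=12, I/O yield, promote→Q0. Q0=[P2,P3,P4,P1] Q1=[] Q2=[]
t=19-21: P2@Q0 runs 2, rem=2, I/O yield, promote→Q0. Q0=[P3,P4,P1,P2] Q1=[] Q2=[]
t=21-24: P3@Q0 runs 3, rem=1, I/O yield, promote→Q0. Q0=[P4,P1,P2,P3] Q1=[] Q2=[]
t=24-27: P4@Q0 runs 3, rem=2, I/O yield, promote→Q0. Q0=[P1,P2,P3,P4] Q1=[] Q2=[]
t=27-28: P1@Q0 runs 1, rem=11, I/O yield, promote→Q0. Q0=[P2,P3,P4,P1] Q1=[] Q2=[]
t=28-30: P2@Q0 runs 2, rem=0, completes. Q0=[P3,P4,P1] Q1=[] Q2=[]
t=30-31: P3@Q0 runs 1, rem=0, completes. Q0=[P4,P1] Q1=[] Q2=[]
t=31-33: P4@Q0 runs 2, rem=0, completes. Q0=[P1] Q1=[] Q2=[]
t=33-34: P1@Q0 runs 1, rem=10, I/O yield, promote→Q0. Q0=[P1] Q1=[] Q2=[]
t=34-35: P1@Q0 runs 1, rem=9, I/O yield, promote→Q0. Q0=[P1] Q1=[] Q2=[]
t=35-36: P1@Q0 runs 1, rem=8, I/O yield, promote→Q0. Q0=[P1] Q1=[] Q2=[]
t=36-37: P1@Q0 runs 1, rem=7, I/O yield, promote→Q0. Q0=[P1] Q1=[] Q2=[]
t=37-38: P1@Q0 runs 1, rem=6, I/O yield, promote→Q0. Q0=[P1] Q1=[] Q2=[]
t=38-39: P1@Q0 runs 1, rem=5, I/O yield, promote→Q0. Q0=[P1] Q1=[] Q2=[]
t=39-40: P1@Q0 runs 1, rem=4, I/O yield, promote→Q0. Q0=[P1] Q1=[] Q2=[]
t=40-41: P1@Q0 runs 1, rem=3, I/O yield, promote→Q0. Q0=[P1] Q1=[] Q2=[]
t=41-42: P1@Q0 runs 1, rem=2, I/O yield, promote→Q0. Q0=[P1] Q1=[] Q2=[]
t=42-43: P1@Q0 runs 1, rem=1, I/O yield, promote→Q0. Q0=[P1] Q1=[] Q2=[]
t=43-44: P1@Q0 runs 1, rem=0, completes. Q0=[] Q1=[] Q2=[]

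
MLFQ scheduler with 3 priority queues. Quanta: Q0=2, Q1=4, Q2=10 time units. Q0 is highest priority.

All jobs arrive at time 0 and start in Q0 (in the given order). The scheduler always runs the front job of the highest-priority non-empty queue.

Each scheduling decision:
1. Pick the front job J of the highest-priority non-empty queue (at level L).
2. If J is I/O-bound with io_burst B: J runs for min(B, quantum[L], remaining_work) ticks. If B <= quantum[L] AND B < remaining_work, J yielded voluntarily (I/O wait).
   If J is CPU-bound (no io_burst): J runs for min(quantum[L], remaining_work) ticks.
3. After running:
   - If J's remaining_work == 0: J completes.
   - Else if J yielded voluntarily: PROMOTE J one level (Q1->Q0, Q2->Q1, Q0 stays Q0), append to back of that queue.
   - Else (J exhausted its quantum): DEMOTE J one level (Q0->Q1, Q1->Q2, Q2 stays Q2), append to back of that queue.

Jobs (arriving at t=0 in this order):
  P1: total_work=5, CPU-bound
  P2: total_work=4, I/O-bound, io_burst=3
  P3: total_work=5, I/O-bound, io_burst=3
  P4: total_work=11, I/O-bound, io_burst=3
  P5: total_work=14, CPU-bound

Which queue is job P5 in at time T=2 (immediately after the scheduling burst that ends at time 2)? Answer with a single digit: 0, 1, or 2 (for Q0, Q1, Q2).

t=0-2: P1@Q0 runs 2, rem=3, quantum used, demote→Q1. Q0=[P2,P3,P4,P5] Q1=[P1] Q2=[]
t=2-4: P2@Q0 runs 2, rem=2, quantum used, demote→Q1. Q0=[P3,P4,P5] Q1=[P1,P2] Q2=[]
t=4-6: P3@Q0 runs 2, rem=3, quantum used, demote→Q1. Q0=[P4,P5] Q1=[P1,P2,P3] Q2=[]
t=6-8: P4@Q0 runs 2, rem=9, quantum used, demote→Q1. Q0=[P5] Q1=[P1,P2,P3,P4] Q2=[]
t=8-10: P5@Q0 runs 2, rem=12, quantum used, demote→Q1. Q0=[] Q1=[P1,P2,P3,P4,P5] Q2=[]
t=10-13: P1@Q1 runs 3, rem=0, completes. Q0=[] Q1=[P2,P3,P4,P5] Q2=[]
t=13-15: P2@Q1 runs 2, rem=0, completes. Q0=[] Q1=[P3,P4,P5] Q2=[]
t=15-18: P3@Q1 runs 3, rem=0, completes. Q0=[] Q1=[P4,P5] Q2=[]
t=18-21: P4@Q1 runs 3, rem=6, I/O yield, promote→Q0. Q0=[P4] Q1=[P5] Q2=[]
t=21-23: P4@Q0 runs 2, rem=4, quantum used, demote→Q1. Q0=[] Q1=[P5,P4] Q2=[]
t=23-27: P5@Q1 runs 4, rem=8, quantum used, demote→Q2. Q0=[] Q1=[P4] Q2=[P5]
t=27-30: P4@Q1 runs 3, rem=1, I/O yield, promote→Q0. Q0=[P4] Q1=[] Q2=[P5]
t=30-31: P4@Q0 runs 1, rem=0, completes. Q0=[] Q1=[] Q2=[P5]
t=31-39: P5@Q2 runs 8, rem=0, completes. Q0=[] Q1=[] Q2=[]

Answer: 0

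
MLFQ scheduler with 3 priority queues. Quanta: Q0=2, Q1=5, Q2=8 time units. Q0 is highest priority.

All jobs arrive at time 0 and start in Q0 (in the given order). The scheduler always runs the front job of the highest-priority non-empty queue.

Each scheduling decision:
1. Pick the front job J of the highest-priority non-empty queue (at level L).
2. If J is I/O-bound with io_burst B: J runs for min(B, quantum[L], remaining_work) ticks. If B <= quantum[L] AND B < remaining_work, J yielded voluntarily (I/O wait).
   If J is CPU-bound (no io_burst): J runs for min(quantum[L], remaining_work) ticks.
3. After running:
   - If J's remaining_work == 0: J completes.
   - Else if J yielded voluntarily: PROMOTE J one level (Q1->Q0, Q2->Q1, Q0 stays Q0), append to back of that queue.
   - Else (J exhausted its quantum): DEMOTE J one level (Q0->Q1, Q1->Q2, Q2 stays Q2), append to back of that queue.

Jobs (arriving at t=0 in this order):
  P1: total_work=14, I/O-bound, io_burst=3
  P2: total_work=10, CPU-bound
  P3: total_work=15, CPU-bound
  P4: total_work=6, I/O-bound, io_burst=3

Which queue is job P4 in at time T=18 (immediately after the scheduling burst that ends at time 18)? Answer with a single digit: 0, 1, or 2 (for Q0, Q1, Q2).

t=0-2: P1@Q0 runs 2, rem=12, quantum used, demote→Q1. Q0=[P2,P3,P4] Q1=[P1] Q2=[]
t=2-4: P2@Q0 runs 2, rem=8, quantum used, demote→Q1. Q0=[P3,P4] Q1=[P1,P2] Q2=[]
t=4-6: P3@Q0 runs 2, rem=13, quantum used, demote→Q1. Q0=[P4] Q1=[P1,P2,P3] Q2=[]
t=6-8: P4@Q0 runs 2, rem=4, quantum used, demote→Q1. Q0=[] Q1=[P1,P2,P3,P4] Q2=[]
t=8-11: P1@Q1 runs 3, rem=9, I/O yield, promote→Q0. Q0=[P1] Q1=[P2,P3,P4] Q2=[]
t=11-13: P1@Q0 runs 2, rem=7, quantum used, demote→Q1. Q0=[] Q1=[P2,P3,P4,P1] Q2=[]
t=13-18: P2@Q1 runs 5, rem=3, quantum used, demote→Q2. Q0=[] Q1=[P3,P4,P1] Q2=[P2]
t=18-23: P3@Q1 runs 5, rem=8, quantum used, demote→Q2. Q0=[] Q1=[P4,P1] Q2=[P2,P3]
t=23-26: P4@Q1 runs 3, rem=1, I/O yield, promote→Q0. Q0=[P4] Q1=[P1] Q2=[P2,P3]
t=26-27: P4@Q0 runs 1, rem=0, completes. Q0=[] Q1=[P1] Q2=[P2,P3]
t=27-30: P1@Q1 runs 3, rem=4, I/O yield, promote→Q0. Q0=[P1] Q1=[] Q2=[P2,P3]
t=30-32: P1@Q0 runs 2, rem=2, quantum used, demote→Q1. Q0=[] Q1=[P1] Q2=[P2,P3]
t=32-34: P1@Q1 runs 2, rem=0, completes. Q0=[] Q1=[] Q2=[P2,P3]
t=34-37: P2@Q2 runs 3, rem=0, completes. Q0=[] Q1=[] Q2=[P3]
t=37-45: P3@Q2 runs 8, rem=0, completes. Q0=[] Q1=[] Q2=[]

Answer: 1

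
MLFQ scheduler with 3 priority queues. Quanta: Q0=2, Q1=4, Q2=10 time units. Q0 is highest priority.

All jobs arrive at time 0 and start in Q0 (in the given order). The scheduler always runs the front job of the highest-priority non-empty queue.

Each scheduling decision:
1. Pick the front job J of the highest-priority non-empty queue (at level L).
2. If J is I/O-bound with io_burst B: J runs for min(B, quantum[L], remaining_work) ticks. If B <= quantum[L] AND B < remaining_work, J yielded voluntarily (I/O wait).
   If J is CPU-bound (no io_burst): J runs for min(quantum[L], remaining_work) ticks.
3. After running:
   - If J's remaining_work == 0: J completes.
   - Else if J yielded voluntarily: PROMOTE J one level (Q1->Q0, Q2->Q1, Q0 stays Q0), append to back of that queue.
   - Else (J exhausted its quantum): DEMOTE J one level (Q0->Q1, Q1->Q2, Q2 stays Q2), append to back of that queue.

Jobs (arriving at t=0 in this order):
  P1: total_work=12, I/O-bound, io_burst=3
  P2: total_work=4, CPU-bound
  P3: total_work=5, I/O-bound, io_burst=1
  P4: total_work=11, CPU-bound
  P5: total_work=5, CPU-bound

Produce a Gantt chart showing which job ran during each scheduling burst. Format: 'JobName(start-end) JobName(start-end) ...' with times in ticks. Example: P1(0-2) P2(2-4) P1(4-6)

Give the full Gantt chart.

t=0-2: P1@Q0 runs 2, rem=10, quantum used, demote→Q1. Q0=[P2,P3,P4,P5] Q1=[P1] Q2=[]
t=2-4: P2@Q0 runs 2, rem=2, quantum used, demote→Q1. Q0=[P3,P4,P5] Q1=[P1,P2] Q2=[]
t=4-5: P3@Q0 runs 1, rem=4, I/O yield, promote→Q0. Q0=[P4,P5,P3] Q1=[P1,P2] Q2=[]
t=5-7: P4@Q0 runs 2, rem=9, quantum used, demote→Q1. Q0=[P5,P3] Q1=[P1,P2,P4] Q2=[]
t=7-9: P5@Q0 runs 2, rem=3, quantum used, demote→Q1. Q0=[P3] Q1=[P1,P2,P4,P5] Q2=[]
t=9-10: P3@Q0 runs 1, rem=3, I/O yield, promote→Q0. Q0=[P3] Q1=[P1,P2,P4,P5] Q2=[]
t=10-11: P3@Q0 runs 1, rem=2, I/O yield, promote→Q0. Q0=[P3] Q1=[P1,P2,P4,P5] Q2=[]
t=11-12: P3@Q0 runs 1, rem=1, I/O yield, promote→Q0. Q0=[P3] Q1=[P1,P2,P4,P5] Q2=[]
t=12-13: P3@Q0 runs 1, rem=0, completes. Q0=[] Q1=[P1,P2,P4,P5] Q2=[]
t=13-16: P1@Q1 runs 3, rem=7, I/O yield, promote→Q0. Q0=[P1] Q1=[P2,P4,P5] Q2=[]
t=16-18: P1@Q0 runs 2, rem=5, quantum used, demote→Q1. Q0=[] Q1=[P2,P4,P5,P1] Q2=[]
t=18-20: P2@Q1 runs 2, rem=0, completes. Q0=[] Q1=[P4,P5,P1] Q2=[]
t=20-24: P4@Q1 runs 4, rem=5, quantum used, demote→Q2. Q0=[] Q1=[P5,P1] Q2=[P4]
t=24-27: P5@Q1 runs 3, rem=0, completes. Q0=[] Q1=[P1] Q2=[P4]
t=27-30: P1@Q1 runs 3, rem=2, I/O yield, promote→Q0. Q0=[P1] Q1=[] Q2=[P4]
t=30-32: P1@Q0 runs 2, rem=0, completes. Q0=[] Q1=[] Q2=[P4]
t=32-37: P4@Q2 runs 5, rem=0, completes. Q0=[] Q1=[] Q2=[]

Answer: P1(0-2) P2(2-4) P3(4-5) P4(5-7) P5(7-9) P3(9-10) P3(10-11) P3(11-12) P3(12-13) P1(13-16) P1(16-18) P2(18-20) P4(20-24) P5(24-27) P1(27-30) P1(30-32) P4(32-37)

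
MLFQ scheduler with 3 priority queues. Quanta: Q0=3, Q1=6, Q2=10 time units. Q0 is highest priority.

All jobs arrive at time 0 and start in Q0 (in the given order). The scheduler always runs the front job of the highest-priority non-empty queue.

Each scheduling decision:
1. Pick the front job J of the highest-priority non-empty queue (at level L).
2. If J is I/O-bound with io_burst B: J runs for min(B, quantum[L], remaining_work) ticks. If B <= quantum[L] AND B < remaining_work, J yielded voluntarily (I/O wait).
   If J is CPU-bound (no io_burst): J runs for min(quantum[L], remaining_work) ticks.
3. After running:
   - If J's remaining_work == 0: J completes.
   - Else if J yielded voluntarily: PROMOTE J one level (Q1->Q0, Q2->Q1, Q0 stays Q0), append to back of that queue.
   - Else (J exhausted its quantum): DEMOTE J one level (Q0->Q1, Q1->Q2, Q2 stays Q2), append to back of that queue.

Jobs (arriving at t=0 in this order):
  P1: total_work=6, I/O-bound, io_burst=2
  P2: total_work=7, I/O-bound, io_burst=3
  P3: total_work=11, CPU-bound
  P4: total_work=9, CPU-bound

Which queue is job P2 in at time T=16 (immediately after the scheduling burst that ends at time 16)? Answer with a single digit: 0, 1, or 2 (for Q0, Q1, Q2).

Answer: 0

Derivation:
t=0-2: P1@Q0 runs 2, rem=4, I/O yield, promote→Q0. Q0=[P2,P3,P4,P1] Q1=[] Q2=[]
t=2-5: P2@Q0 runs 3, rem=4, I/O yield, promote→Q0. Q0=[P3,P4,P1,P2] Q1=[] Q2=[]
t=5-8: P3@Q0 runs 3, rem=8, quantum used, demote→Q1. Q0=[P4,P1,P2] Q1=[P3] Q2=[]
t=8-11: P4@Q0 runs 3, rem=6, quantum used, demote→Q1. Q0=[P1,P2] Q1=[P3,P4] Q2=[]
t=11-13: P1@Q0 runs 2, rem=2, I/O yield, promote→Q0. Q0=[P2,P1] Q1=[P3,P4] Q2=[]
t=13-16: P2@Q0 runs 3, rem=1, I/O yield, promote→Q0. Q0=[P1,P2] Q1=[P3,P4] Q2=[]
t=16-18: P1@Q0 runs 2, rem=0, completes. Q0=[P2] Q1=[P3,P4] Q2=[]
t=18-19: P2@Q0 runs 1, rem=0, completes. Q0=[] Q1=[P3,P4] Q2=[]
t=19-25: P3@Q1 runs 6, rem=2, quantum used, demote→Q2. Q0=[] Q1=[P4] Q2=[P3]
t=25-31: P4@Q1 runs 6, rem=0, completes. Q0=[] Q1=[] Q2=[P3]
t=31-33: P3@Q2 runs 2, rem=0, completes. Q0=[] Q1=[] Q2=[]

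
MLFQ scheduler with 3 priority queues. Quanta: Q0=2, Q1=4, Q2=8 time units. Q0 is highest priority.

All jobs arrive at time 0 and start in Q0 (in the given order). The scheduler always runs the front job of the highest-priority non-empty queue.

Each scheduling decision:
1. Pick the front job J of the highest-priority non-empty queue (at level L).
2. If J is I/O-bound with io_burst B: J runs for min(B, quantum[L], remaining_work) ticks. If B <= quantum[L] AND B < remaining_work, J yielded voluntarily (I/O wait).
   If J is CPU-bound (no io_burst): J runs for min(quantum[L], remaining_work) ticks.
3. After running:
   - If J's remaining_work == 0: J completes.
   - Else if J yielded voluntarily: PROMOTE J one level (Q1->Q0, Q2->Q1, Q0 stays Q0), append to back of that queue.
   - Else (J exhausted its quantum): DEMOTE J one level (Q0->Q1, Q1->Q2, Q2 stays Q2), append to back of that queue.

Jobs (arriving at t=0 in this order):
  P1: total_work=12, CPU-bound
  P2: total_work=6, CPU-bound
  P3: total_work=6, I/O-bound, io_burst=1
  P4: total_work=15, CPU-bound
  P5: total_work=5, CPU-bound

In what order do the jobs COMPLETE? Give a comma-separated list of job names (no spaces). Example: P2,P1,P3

t=0-2: P1@Q0 runs 2, rem=10, quantum used, demote→Q1. Q0=[P2,P3,P4,P5] Q1=[P1] Q2=[]
t=2-4: P2@Q0 runs 2, rem=4, quantum used, demote→Q1. Q0=[P3,P4,P5] Q1=[P1,P2] Q2=[]
t=4-5: P3@Q0 runs 1, rem=5, I/O yield, promote→Q0. Q0=[P4,P5,P3] Q1=[P1,P2] Q2=[]
t=5-7: P4@Q0 runs 2, rem=13, quantum used, demote→Q1. Q0=[P5,P3] Q1=[P1,P2,P4] Q2=[]
t=7-9: P5@Q0 runs 2, rem=3, quantum used, demote→Q1. Q0=[P3] Q1=[P1,P2,P4,P5] Q2=[]
t=9-10: P3@Q0 runs 1, rem=4, I/O yield, promote→Q0. Q0=[P3] Q1=[P1,P2,P4,P5] Q2=[]
t=10-11: P3@Q0 runs 1, rem=3, I/O yield, promote→Q0. Q0=[P3] Q1=[P1,P2,P4,P5] Q2=[]
t=11-12: P3@Q0 runs 1, rem=2, I/O yield, promote→Q0. Q0=[P3] Q1=[P1,P2,P4,P5] Q2=[]
t=12-13: P3@Q0 runs 1, rem=1, I/O yield, promote→Q0. Q0=[P3] Q1=[P1,P2,P4,P5] Q2=[]
t=13-14: P3@Q0 runs 1, rem=0, completes. Q0=[] Q1=[P1,P2,P4,P5] Q2=[]
t=14-18: P1@Q1 runs 4, rem=6, quantum used, demote→Q2. Q0=[] Q1=[P2,P4,P5] Q2=[P1]
t=18-22: P2@Q1 runs 4, rem=0, completes. Q0=[] Q1=[P4,P5] Q2=[P1]
t=22-26: P4@Q1 runs 4, rem=9, quantum used, demote→Q2. Q0=[] Q1=[P5] Q2=[P1,P4]
t=26-29: P5@Q1 runs 3, rem=0, completes. Q0=[] Q1=[] Q2=[P1,P4]
t=29-35: P1@Q2 runs 6, rem=0, completes. Q0=[] Q1=[] Q2=[P4]
t=35-43: P4@Q2 runs 8, rem=1, quantum used, demote→Q2. Q0=[] Q1=[] Q2=[P4]
t=43-44: P4@Q2 runs 1, rem=0, completes. Q0=[] Q1=[] Q2=[]

Answer: P3,P2,P5,P1,P4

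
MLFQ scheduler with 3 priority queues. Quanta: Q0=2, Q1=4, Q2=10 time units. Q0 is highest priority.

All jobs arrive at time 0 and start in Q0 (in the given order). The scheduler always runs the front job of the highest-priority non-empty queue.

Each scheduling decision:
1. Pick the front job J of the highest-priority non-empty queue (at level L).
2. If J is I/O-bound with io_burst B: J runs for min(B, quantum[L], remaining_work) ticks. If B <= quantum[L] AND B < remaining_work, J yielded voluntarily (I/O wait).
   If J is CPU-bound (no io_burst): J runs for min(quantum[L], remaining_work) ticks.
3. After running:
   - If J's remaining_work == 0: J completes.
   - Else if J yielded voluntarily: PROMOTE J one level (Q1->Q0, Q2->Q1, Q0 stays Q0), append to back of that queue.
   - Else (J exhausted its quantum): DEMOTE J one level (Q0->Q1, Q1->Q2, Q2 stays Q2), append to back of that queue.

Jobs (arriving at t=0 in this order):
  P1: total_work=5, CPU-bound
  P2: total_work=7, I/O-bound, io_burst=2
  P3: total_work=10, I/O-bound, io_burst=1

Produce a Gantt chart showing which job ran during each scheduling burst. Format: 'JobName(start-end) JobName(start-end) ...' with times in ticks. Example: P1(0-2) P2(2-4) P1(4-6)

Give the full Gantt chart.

Answer: P1(0-2) P2(2-4) P3(4-5) P2(5-7) P3(7-8) P2(8-10) P3(10-11) P2(11-12) P3(12-13) P3(13-14) P3(14-15) P3(15-16) P3(16-17) P3(17-18) P3(18-19) P1(19-22)

Derivation:
t=0-2: P1@Q0 runs 2, rem=3, quantum used, demote→Q1. Q0=[P2,P3] Q1=[P1] Q2=[]
t=2-4: P2@Q0 runs 2, rem=5, I/O yield, promote→Q0. Q0=[P3,P2] Q1=[P1] Q2=[]
t=4-5: P3@Q0 runs 1, rem=9, I/O yield, promote→Q0. Q0=[P2,P3] Q1=[P1] Q2=[]
t=5-7: P2@Q0 runs 2, rem=3, I/O yield, promote→Q0. Q0=[P3,P2] Q1=[P1] Q2=[]
t=7-8: P3@Q0 runs 1, rem=8, I/O yield, promote→Q0. Q0=[P2,P3] Q1=[P1] Q2=[]
t=8-10: P2@Q0 runs 2, rem=1, I/O yield, promote→Q0. Q0=[P3,P2] Q1=[P1] Q2=[]
t=10-11: P3@Q0 runs 1, rem=7, I/O yield, promote→Q0. Q0=[P2,P3] Q1=[P1] Q2=[]
t=11-12: P2@Q0 runs 1, rem=0, completes. Q0=[P3] Q1=[P1] Q2=[]
t=12-13: P3@Q0 runs 1, rem=6, I/O yield, promote→Q0. Q0=[P3] Q1=[P1] Q2=[]
t=13-14: P3@Q0 runs 1, rem=5, I/O yield, promote→Q0. Q0=[P3] Q1=[P1] Q2=[]
t=14-15: P3@Q0 runs 1, rem=4, I/O yield, promote→Q0. Q0=[P3] Q1=[P1] Q2=[]
t=15-16: P3@Q0 runs 1, rem=3, I/O yield, promote→Q0. Q0=[P3] Q1=[P1] Q2=[]
t=16-17: P3@Q0 runs 1, rem=2, I/O yield, promote→Q0. Q0=[P3] Q1=[P1] Q2=[]
t=17-18: P3@Q0 runs 1, rem=1, I/O yield, promote→Q0. Q0=[P3] Q1=[P1] Q2=[]
t=18-19: P3@Q0 runs 1, rem=0, completes. Q0=[] Q1=[P1] Q2=[]
t=19-22: P1@Q1 runs 3, rem=0, completes. Q0=[] Q1=[] Q2=[]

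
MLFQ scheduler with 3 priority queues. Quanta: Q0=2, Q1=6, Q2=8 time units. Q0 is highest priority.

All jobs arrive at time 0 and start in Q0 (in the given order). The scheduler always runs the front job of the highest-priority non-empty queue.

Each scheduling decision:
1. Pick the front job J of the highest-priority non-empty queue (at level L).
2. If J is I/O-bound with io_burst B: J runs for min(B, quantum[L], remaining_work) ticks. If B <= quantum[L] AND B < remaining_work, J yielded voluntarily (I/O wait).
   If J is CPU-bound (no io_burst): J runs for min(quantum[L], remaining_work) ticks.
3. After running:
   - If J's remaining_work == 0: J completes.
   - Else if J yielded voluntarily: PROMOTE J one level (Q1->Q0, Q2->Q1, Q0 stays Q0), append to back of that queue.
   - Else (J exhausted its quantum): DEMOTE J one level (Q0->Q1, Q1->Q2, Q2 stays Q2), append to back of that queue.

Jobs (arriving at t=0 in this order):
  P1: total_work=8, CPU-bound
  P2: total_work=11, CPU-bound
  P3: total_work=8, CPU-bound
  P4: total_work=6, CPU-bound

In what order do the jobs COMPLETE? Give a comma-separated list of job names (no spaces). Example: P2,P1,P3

Answer: P1,P3,P4,P2

Derivation:
t=0-2: P1@Q0 runs 2, rem=6, quantum used, demote→Q1. Q0=[P2,P3,P4] Q1=[P1] Q2=[]
t=2-4: P2@Q0 runs 2, rem=9, quantum used, demote→Q1. Q0=[P3,P4] Q1=[P1,P2] Q2=[]
t=4-6: P3@Q0 runs 2, rem=6, quantum used, demote→Q1. Q0=[P4] Q1=[P1,P2,P3] Q2=[]
t=6-8: P4@Q0 runs 2, rem=4, quantum used, demote→Q1. Q0=[] Q1=[P1,P2,P3,P4] Q2=[]
t=8-14: P1@Q1 runs 6, rem=0, completes. Q0=[] Q1=[P2,P3,P4] Q2=[]
t=14-20: P2@Q1 runs 6, rem=3, quantum used, demote→Q2. Q0=[] Q1=[P3,P4] Q2=[P2]
t=20-26: P3@Q1 runs 6, rem=0, completes. Q0=[] Q1=[P4] Q2=[P2]
t=26-30: P4@Q1 runs 4, rem=0, completes. Q0=[] Q1=[] Q2=[P2]
t=30-33: P2@Q2 runs 3, rem=0, completes. Q0=[] Q1=[] Q2=[]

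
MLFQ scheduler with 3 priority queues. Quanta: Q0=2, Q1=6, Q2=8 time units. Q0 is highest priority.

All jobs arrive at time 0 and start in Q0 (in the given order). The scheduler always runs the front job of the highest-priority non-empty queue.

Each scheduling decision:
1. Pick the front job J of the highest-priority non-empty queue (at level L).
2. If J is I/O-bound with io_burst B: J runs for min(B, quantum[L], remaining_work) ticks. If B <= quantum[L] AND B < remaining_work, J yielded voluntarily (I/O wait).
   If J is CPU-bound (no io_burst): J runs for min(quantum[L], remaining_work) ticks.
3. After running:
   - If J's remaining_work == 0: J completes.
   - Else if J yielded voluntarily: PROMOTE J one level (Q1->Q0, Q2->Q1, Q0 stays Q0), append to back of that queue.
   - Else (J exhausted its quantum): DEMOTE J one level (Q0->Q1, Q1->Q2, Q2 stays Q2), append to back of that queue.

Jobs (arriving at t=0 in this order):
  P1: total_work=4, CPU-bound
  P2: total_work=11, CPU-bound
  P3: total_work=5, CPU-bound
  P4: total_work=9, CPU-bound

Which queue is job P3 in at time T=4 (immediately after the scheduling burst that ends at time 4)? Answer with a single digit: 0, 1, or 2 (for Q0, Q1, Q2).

Answer: 0

Derivation:
t=0-2: P1@Q0 runs 2, rem=2, quantum used, demote→Q1. Q0=[P2,P3,P4] Q1=[P1] Q2=[]
t=2-4: P2@Q0 runs 2, rem=9, quantum used, demote→Q1. Q0=[P3,P4] Q1=[P1,P2] Q2=[]
t=4-6: P3@Q0 runs 2, rem=3, quantum used, demote→Q1. Q0=[P4] Q1=[P1,P2,P3] Q2=[]
t=6-8: P4@Q0 runs 2, rem=7, quantum used, demote→Q1. Q0=[] Q1=[P1,P2,P3,P4] Q2=[]
t=8-10: P1@Q1 runs 2, rem=0, completes. Q0=[] Q1=[P2,P3,P4] Q2=[]
t=10-16: P2@Q1 runs 6, rem=3, quantum used, demote→Q2. Q0=[] Q1=[P3,P4] Q2=[P2]
t=16-19: P3@Q1 runs 3, rem=0, completes. Q0=[] Q1=[P4] Q2=[P2]
t=19-25: P4@Q1 runs 6, rem=1, quantum used, demote→Q2. Q0=[] Q1=[] Q2=[P2,P4]
t=25-28: P2@Q2 runs 3, rem=0, completes. Q0=[] Q1=[] Q2=[P4]
t=28-29: P4@Q2 runs 1, rem=0, completes. Q0=[] Q1=[] Q2=[]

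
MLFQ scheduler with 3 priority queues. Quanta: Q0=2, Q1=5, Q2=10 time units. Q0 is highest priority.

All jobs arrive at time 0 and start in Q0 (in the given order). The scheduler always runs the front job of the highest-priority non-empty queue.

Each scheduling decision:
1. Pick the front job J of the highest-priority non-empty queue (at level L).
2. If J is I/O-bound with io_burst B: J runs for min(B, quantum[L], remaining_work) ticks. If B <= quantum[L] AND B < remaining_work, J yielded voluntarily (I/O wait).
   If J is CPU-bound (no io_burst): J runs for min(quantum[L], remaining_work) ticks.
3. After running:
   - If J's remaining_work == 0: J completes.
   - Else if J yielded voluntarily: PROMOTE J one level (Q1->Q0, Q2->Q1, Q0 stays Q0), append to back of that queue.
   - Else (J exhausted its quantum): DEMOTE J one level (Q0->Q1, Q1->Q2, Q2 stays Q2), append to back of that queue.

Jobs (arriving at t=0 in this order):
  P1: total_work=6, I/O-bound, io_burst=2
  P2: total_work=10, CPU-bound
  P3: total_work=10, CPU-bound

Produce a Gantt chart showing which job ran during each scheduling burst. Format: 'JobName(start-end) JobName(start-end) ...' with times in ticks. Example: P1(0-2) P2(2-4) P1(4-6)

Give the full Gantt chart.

t=0-2: P1@Q0 runs 2, rem=4, I/O yield, promote→Q0. Q0=[P2,P3,P1] Q1=[] Q2=[]
t=2-4: P2@Q0 runs 2, rem=8, quantum used, demote→Q1. Q0=[P3,P1] Q1=[P2] Q2=[]
t=4-6: P3@Q0 runs 2, rem=8, quantum used, demote→Q1. Q0=[P1] Q1=[P2,P3] Q2=[]
t=6-8: P1@Q0 runs 2, rem=2, I/O yield, promote→Q0. Q0=[P1] Q1=[P2,P3] Q2=[]
t=8-10: P1@Q0 runs 2, rem=0, completes. Q0=[] Q1=[P2,P3] Q2=[]
t=10-15: P2@Q1 runs 5, rem=3, quantum used, demote→Q2. Q0=[] Q1=[P3] Q2=[P2]
t=15-20: P3@Q1 runs 5, rem=3, quantum used, demote→Q2. Q0=[] Q1=[] Q2=[P2,P3]
t=20-23: P2@Q2 runs 3, rem=0, completes. Q0=[] Q1=[] Q2=[P3]
t=23-26: P3@Q2 runs 3, rem=0, completes. Q0=[] Q1=[] Q2=[]

Answer: P1(0-2) P2(2-4) P3(4-6) P1(6-8) P1(8-10) P2(10-15) P3(15-20) P2(20-23) P3(23-26)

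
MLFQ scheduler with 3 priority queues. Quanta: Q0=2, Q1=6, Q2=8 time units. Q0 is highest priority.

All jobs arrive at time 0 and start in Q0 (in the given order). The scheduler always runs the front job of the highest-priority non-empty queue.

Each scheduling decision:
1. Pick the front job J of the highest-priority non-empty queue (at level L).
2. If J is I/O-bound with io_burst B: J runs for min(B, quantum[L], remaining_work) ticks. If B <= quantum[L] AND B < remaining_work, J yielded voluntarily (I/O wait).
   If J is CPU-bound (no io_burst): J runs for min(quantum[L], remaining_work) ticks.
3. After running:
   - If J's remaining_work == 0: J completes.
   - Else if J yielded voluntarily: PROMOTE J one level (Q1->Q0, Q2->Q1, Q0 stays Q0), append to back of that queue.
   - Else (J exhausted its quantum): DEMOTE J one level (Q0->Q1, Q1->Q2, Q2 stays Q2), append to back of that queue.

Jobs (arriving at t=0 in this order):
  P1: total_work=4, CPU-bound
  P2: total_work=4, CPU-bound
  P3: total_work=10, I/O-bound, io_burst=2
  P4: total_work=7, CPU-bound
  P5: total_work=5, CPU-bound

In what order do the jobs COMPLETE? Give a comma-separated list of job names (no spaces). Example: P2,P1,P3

t=0-2: P1@Q0 runs 2, rem=2, quantum used, demote→Q1. Q0=[P2,P3,P4,P5] Q1=[P1] Q2=[]
t=2-4: P2@Q0 runs 2, rem=2, quantum used, demote→Q1. Q0=[P3,P4,P5] Q1=[P1,P2] Q2=[]
t=4-6: P3@Q0 runs 2, rem=8, I/O yield, promote→Q0. Q0=[P4,P5,P3] Q1=[P1,P2] Q2=[]
t=6-8: P4@Q0 runs 2, rem=5, quantum used, demote→Q1. Q0=[P5,P3] Q1=[P1,P2,P4] Q2=[]
t=8-10: P5@Q0 runs 2, rem=3, quantum used, demote→Q1. Q0=[P3] Q1=[P1,P2,P4,P5] Q2=[]
t=10-12: P3@Q0 runs 2, rem=6, I/O yield, promote→Q0. Q0=[P3] Q1=[P1,P2,P4,P5] Q2=[]
t=12-14: P3@Q0 runs 2, rem=4, I/O yield, promote→Q0. Q0=[P3] Q1=[P1,P2,P4,P5] Q2=[]
t=14-16: P3@Q0 runs 2, rem=2, I/O yield, promote→Q0. Q0=[P3] Q1=[P1,P2,P4,P5] Q2=[]
t=16-18: P3@Q0 runs 2, rem=0, completes. Q0=[] Q1=[P1,P2,P4,P5] Q2=[]
t=18-20: P1@Q1 runs 2, rem=0, completes. Q0=[] Q1=[P2,P4,P5] Q2=[]
t=20-22: P2@Q1 runs 2, rem=0, completes. Q0=[] Q1=[P4,P5] Q2=[]
t=22-27: P4@Q1 runs 5, rem=0, completes. Q0=[] Q1=[P5] Q2=[]
t=27-30: P5@Q1 runs 3, rem=0, completes. Q0=[] Q1=[] Q2=[]

Answer: P3,P1,P2,P4,P5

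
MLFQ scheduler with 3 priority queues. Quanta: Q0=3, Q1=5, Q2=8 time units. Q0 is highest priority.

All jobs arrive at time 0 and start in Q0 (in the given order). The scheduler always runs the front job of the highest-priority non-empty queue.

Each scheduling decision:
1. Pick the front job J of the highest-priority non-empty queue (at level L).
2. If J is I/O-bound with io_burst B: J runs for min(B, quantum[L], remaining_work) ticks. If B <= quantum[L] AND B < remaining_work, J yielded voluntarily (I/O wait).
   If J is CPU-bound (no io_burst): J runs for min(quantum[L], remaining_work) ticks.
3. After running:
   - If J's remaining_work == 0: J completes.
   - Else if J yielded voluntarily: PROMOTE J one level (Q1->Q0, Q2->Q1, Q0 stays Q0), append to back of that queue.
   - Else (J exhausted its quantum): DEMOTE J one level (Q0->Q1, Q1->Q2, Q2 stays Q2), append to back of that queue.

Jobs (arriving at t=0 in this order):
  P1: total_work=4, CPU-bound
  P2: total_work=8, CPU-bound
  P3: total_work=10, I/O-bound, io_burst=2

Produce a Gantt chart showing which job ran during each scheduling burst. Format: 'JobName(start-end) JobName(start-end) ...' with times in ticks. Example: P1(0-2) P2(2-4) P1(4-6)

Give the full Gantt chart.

t=0-3: P1@Q0 runs 3, rem=1, quantum used, demote→Q1. Q0=[P2,P3] Q1=[P1] Q2=[]
t=3-6: P2@Q0 runs 3, rem=5, quantum used, demote→Q1. Q0=[P3] Q1=[P1,P2] Q2=[]
t=6-8: P3@Q0 runs 2, rem=8, I/O yield, promote→Q0. Q0=[P3] Q1=[P1,P2] Q2=[]
t=8-10: P3@Q0 runs 2, rem=6, I/O yield, promote→Q0. Q0=[P3] Q1=[P1,P2] Q2=[]
t=10-12: P3@Q0 runs 2, rem=4, I/O yield, promote→Q0. Q0=[P3] Q1=[P1,P2] Q2=[]
t=12-14: P3@Q0 runs 2, rem=2, I/O yield, promote→Q0. Q0=[P3] Q1=[P1,P2] Q2=[]
t=14-16: P3@Q0 runs 2, rem=0, completes. Q0=[] Q1=[P1,P2] Q2=[]
t=16-17: P1@Q1 runs 1, rem=0, completes. Q0=[] Q1=[P2] Q2=[]
t=17-22: P2@Q1 runs 5, rem=0, completes. Q0=[] Q1=[] Q2=[]

Answer: P1(0-3) P2(3-6) P3(6-8) P3(8-10) P3(10-12) P3(12-14) P3(14-16) P1(16-17) P2(17-22)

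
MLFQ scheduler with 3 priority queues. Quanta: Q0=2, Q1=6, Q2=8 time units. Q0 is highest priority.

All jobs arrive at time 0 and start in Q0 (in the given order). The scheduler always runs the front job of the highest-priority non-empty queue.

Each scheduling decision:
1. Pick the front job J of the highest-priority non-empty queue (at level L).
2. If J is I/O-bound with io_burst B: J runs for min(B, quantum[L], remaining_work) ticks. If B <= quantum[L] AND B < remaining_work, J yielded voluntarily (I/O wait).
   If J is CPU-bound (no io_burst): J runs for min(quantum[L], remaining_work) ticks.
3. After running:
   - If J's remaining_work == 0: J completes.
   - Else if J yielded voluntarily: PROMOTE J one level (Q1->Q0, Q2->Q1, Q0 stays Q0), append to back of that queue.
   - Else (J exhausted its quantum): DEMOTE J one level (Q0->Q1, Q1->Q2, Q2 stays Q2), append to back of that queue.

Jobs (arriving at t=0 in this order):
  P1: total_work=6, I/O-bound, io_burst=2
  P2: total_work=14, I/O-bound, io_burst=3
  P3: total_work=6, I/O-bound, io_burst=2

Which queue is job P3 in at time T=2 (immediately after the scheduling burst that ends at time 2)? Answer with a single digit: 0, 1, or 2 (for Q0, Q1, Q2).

t=0-2: P1@Q0 runs 2, rem=4, I/O yield, promote→Q0. Q0=[P2,P3,P1] Q1=[] Q2=[]
t=2-4: P2@Q0 runs 2, rem=12, quantum used, demote→Q1. Q0=[P3,P1] Q1=[P2] Q2=[]
t=4-6: P3@Q0 runs 2, rem=4, I/O yield, promote→Q0. Q0=[P1,P3] Q1=[P2] Q2=[]
t=6-8: P1@Q0 runs 2, rem=2, I/O yield, promote→Q0. Q0=[P3,P1] Q1=[P2] Q2=[]
t=8-10: P3@Q0 runs 2, rem=2, I/O yield, promote→Q0. Q0=[P1,P3] Q1=[P2] Q2=[]
t=10-12: P1@Q0 runs 2, rem=0, completes. Q0=[P3] Q1=[P2] Q2=[]
t=12-14: P3@Q0 runs 2, rem=0, completes. Q0=[] Q1=[P2] Q2=[]
t=14-17: P2@Q1 runs 3, rem=9, I/O yield, promote→Q0. Q0=[P2] Q1=[] Q2=[]
t=17-19: P2@Q0 runs 2, rem=7, quantum used, demote→Q1. Q0=[] Q1=[P2] Q2=[]
t=19-22: P2@Q1 runs 3, rem=4, I/O yield, promote→Q0. Q0=[P2] Q1=[] Q2=[]
t=22-24: P2@Q0 runs 2, rem=2, quantum used, demote→Q1. Q0=[] Q1=[P2] Q2=[]
t=24-26: P2@Q1 runs 2, rem=0, completes. Q0=[] Q1=[] Q2=[]

Answer: 0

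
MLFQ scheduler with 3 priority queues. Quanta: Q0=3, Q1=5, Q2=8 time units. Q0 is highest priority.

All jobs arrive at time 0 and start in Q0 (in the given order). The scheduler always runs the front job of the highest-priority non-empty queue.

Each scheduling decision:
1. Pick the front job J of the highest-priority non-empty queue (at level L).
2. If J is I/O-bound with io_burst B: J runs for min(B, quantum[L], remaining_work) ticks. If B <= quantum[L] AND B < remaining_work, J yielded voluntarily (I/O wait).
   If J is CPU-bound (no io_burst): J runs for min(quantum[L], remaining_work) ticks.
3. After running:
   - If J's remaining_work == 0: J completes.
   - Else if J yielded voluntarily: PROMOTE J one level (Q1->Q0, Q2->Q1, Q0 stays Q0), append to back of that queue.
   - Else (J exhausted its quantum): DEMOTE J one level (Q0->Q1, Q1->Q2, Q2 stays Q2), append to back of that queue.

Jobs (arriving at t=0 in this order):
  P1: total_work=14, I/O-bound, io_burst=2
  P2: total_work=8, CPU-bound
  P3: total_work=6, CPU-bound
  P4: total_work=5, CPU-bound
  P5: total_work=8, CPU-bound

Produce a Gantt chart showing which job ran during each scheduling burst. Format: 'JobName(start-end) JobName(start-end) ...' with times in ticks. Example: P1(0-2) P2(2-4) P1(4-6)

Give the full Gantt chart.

t=0-2: P1@Q0 runs 2, rem=12, I/O yield, promote→Q0. Q0=[P2,P3,P4,P5,P1] Q1=[] Q2=[]
t=2-5: P2@Q0 runs 3, rem=5, quantum used, demote→Q1. Q0=[P3,P4,P5,P1] Q1=[P2] Q2=[]
t=5-8: P3@Q0 runs 3, rem=3, quantum used, demote→Q1. Q0=[P4,P5,P1] Q1=[P2,P3] Q2=[]
t=8-11: P4@Q0 runs 3, rem=2, quantum used, demote→Q1. Q0=[P5,P1] Q1=[P2,P3,P4] Q2=[]
t=11-14: P5@Q0 runs 3, rem=5, quantum used, demote→Q1. Q0=[P1] Q1=[P2,P3,P4,P5] Q2=[]
t=14-16: P1@Q0 runs 2, rem=10, I/O yield, promote→Q0. Q0=[P1] Q1=[P2,P3,P4,P5] Q2=[]
t=16-18: P1@Q0 runs 2, rem=8, I/O yield, promote→Q0. Q0=[P1] Q1=[P2,P3,P4,P5] Q2=[]
t=18-20: P1@Q0 runs 2, rem=6, I/O yield, promote→Q0. Q0=[P1] Q1=[P2,P3,P4,P5] Q2=[]
t=20-22: P1@Q0 runs 2, rem=4, I/O yield, promote→Q0. Q0=[P1] Q1=[P2,P3,P4,P5] Q2=[]
t=22-24: P1@Q0 runs 2, rem=2, I/O yield, promote→Q0. Q0=[P1] Q1=[P2,P3,P4,P5] Q2=[]
t=24-26: P1@Q0 runs 2, rem=0, completes. Q0=[] Q1=[P2,P3,P4,P5] Q2=[]
t=26-31: P2@Q1 runs 5, rem=0, completes. Q0=[] Q1=[P3,P4,P5] Q2=[]
t=31-34: P3@Q1 runs 3, rem=0, completes. Q0=[] Q1=[P4,P5] Q2=[]
t=34-36: P4@Q1 runs 2, rem=0, completes. Q0=[] Q1=[P5] Q2=[]
t=36-41: P5@Q1 runs 5, rem=0, completes. Q0=[] Q1=[] Q2=[]

Answer: P1(0-2) P2(2-5) P3(5-8) P4(8-11) P5(11-14) P1(14-16) P1(16-18) P1(18-20) P1(20-22) P1(22-24) P1(24-26) P2(26-31) P3(31-34) P4(34-36) P5(36-41)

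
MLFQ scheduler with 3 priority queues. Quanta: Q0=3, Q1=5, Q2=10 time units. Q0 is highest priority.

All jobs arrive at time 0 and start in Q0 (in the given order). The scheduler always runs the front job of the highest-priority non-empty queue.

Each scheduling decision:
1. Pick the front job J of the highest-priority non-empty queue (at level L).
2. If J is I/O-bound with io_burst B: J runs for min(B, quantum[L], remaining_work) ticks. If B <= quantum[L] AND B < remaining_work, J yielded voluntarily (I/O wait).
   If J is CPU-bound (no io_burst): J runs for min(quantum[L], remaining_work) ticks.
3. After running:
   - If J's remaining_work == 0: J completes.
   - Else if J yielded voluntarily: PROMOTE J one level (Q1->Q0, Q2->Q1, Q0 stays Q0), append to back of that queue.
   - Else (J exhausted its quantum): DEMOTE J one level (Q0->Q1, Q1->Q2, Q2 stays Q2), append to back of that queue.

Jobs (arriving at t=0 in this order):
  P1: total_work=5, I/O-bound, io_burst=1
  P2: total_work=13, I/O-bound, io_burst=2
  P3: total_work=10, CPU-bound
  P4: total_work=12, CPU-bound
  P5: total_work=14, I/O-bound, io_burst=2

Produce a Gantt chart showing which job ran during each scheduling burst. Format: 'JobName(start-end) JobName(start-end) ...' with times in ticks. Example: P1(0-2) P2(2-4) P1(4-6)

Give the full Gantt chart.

Answer: P1(0-1) P2(1-3) P3(3-6) P4(6-9) P5(9-11) P1(11-12) P2(12-14) P5(14-16) P1(16-17) P2(17-19) P5(19-21) P1(21-22) P2(22-24) P5(24-26) P1(26-27) P2(27-29) P5(29-31) P2(31-33) P5(33-35) P2(35-36) P5(36-38) P3(38-43) P4(43-48) P3(48-50) P4(50-54)

Derivation:
t=0-1: P1@Q0 runs 1, rem=4, I/O yield, promote→Q0. Q0=[P2,P3,P4,P5,P1] Q1=[] Q2=[]
t=1-3: P2@Q0 runs 2, rem=11, I/O yield, promote→Q0. Q0=[P3,P4,P5,P1,P2] Q1=[] Q2=[]
t=3-6: P3@Q0 runs 3, rem=7, quantum used, demote→Q1. Q0=[P4,P5,P1,P2] Q1=[P3] Q2=[]
t=6-9: P4@Q0 runs 3, rem=9, quantum used, demote→Q1. Q0=[P5,P1,P2] Q1=[P3,P4] Q2=[]
t=9-11: P5@Q0 runs 2, rem=12, I/O yield, promote→Q0. Q0=[P1,P2,P5] Q1=[P3,P4] Q2=[]
t=11-12: P1@Q0 runs 1, rem=3, I/O yield, promote→Q0. Q0=[P2,P5,P1] Q1=[P3,P4] Q2=[]
t=12-14: P2@Q0 runs 2, rem=9, I/O yield, promote→Q0. Q0=[P5,P1,P2] Q1=[P3,P4] Q2=[]
t=14-16: P5@Q0 runs 2, rem=10, I/O yield, promote→Q0. Q0=[P1,P2,P5] Q1=[P3,P4] Q2=[]
t=16-17: P1@Q0 runs 1, rem=2, I/O yield, promote→Q0. Q0=[P2,P5,P1] Q1=[P3,P4] Q2=[]
t=17-19: P2@Q0 runs 2, rem=7, I/O yield, promote→Q0. Q0=[P5,P1,P2] Q1=[P3,P4] Q2=[]
t=19-21: P5@Q0 runs 2, rem=8, I/O yield, promote→Q0. Q0=[P1,P2,P5] Q1=[P3,P4] Q2=[]
t=21-22: P1@Q0 runs 1, rem=1, I/O yield, promote→Q0. Q0=[P2,P5,P1] Q1=[P3,P4] Q2=[]
t=22-24: P2@Q0 runs 2, rem=5, I/O yield, promote→Q0. Q0=[P5,P1,P2] Q1=[P3,P4] Q2=[]
t=24-26: P5@Q0 runs 2, rem=6, I/O yield, promote→Q0. Q0=[P1,P2,P5] Q1=[P3,P4] Q2=[]
t=26-27: P1@Q0 runs 1, rem=0, completes. Q0=[P2,P5] Q1=[P3,P4] Q2=[]
t=27-29: P2@Q0 runs 2, rem=3, I/O yield, promote→Q0. Q0=[P5,P2] Q1=[P3,P4] Q2=[]
t=29-31: P5@Q0 runs 2, rem=4, I/O yield, promote→Q0. Q0=[P2,P5] Q1=[P3,P4] Q2=[]
t=31-33: P2@Q0 runs 2, rem=1, I/O yield, promote→Q0. Q0=[P5,P2] Q1=[P3,P4] Q2=[]
t=33-35: P5@Q0 runs 2, rem=2, I/O yield, promote→Q0. Q0=[P2,P5] Q1=[P3,P4] Q2=[]
t=35-36: P2@Q0 runs 1, rem=0, completes. Q0=[P5] Q1=[P3,P4] Q2=[]
t=36-38: P5@Q0 runs 2, rem=0, completes. Q0=[] Q1=[P3,P4] Q2=[]
t=38-43: P3@Q1 runs 5, rem=2, quantum used, demote→Q2. Q0=[] Q1=[P4] Q2=[P3]
t=43-48: P4@Q1 runs 5, rem=4, quantum used, demote→Q2. Q0=[] Q1=[] Q2=[P3,P4]
t=48-50: P3@Q2 runs 2, rem=0, completes. Q0=[] Q1=[] Q2=[P4]
t=50-54: P4@Q2 runs 4, rem=0, completes. Q0=[] Q1=[] Q2=[]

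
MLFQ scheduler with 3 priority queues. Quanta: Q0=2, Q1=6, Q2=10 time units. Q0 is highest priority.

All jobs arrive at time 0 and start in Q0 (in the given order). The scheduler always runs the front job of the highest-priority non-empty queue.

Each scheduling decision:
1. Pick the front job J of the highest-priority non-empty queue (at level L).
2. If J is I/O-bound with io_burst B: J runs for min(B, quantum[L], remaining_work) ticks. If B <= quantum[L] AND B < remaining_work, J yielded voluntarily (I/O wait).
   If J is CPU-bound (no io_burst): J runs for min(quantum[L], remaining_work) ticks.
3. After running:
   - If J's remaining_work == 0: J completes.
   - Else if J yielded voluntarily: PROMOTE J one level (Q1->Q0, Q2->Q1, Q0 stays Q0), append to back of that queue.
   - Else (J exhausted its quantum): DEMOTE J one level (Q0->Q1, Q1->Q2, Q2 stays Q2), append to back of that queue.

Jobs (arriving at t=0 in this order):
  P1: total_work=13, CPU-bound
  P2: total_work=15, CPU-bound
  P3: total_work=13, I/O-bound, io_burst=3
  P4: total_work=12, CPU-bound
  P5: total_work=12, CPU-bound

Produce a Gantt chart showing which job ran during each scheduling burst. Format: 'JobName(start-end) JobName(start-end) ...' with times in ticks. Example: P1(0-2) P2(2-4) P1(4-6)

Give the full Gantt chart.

Answer: P1(0-2) P2(2-4) P3(4-6) P4(6-8) P5(8-10) P1(10-16) P2(16-22) P3(22-25) P3(25-27) P4(27-33) P5(33-39) P3(39-42) P3(42-44) P3(44-45) P1(45-50) P2(50-57) P4(57-61) P5(61-65)

Derivation:
t=0-2: P1@Q0 runs 2, rem=11, quantum used, demote→Q1. Q0=[P2,P3,P4,P5] Q1=[P1] Q2=[]
t=2-4: P2@Q0 runs 2, rem=13, quantum used, demote→Q1. Q0=[P3,P4,P5] Q1=[P1,P2] Q2=[]
t=4-6: P3@Q0 runs 2, rem=11, quantum used, demote→Q1. Q0=[P4,P5] Q1=[P1,P2,P3] Q2=[]
t=6-8: P4@Q0 runs 2, rem=10, quantum used, demote→Q1. Q0=[P5] Q1=[P1,P2,P3,P4] Q2=[]
t=8-10: P5@Q0 runs 2, rem=10, quantum used, demote→Q1. Q0=[] Q1=[P1,P2,P3,P4,P5] Q2=[]
t=10-16: P1@Q1 runs 6, rem=5, quantum used, demote→Q2. Q0=[] Q1=[P2,P3,P4,P5] Q2=[P1]
t=16-22: P2@Q1 runs 6, rem=7, quantum used, demote→Q2. Q0=[] Q1=[P3,P4,P5] Q2=[P1,P2]
t=22-25: P3@Q1 runs 3, rem=8, I/O yield, promote→Q0. Q0=[P3] Q1=[P4,P5] Q2=[P1,P2]
t=25-27: P3@Q0 runs 2, rem=6, quantum used, demote→Q1. Q0=[] Q1=[P4,P5,P3] Q2=[P1,P2]
t=27-33: P4@Q1 runs 6, rem=4, quantum used, demote→Q2. Q0=[] Q1=[P5,P3] Q2=[P1,P2,P4]
t=33-39: P5@Q1 runs 6, rem=4, quantum used, demote→Q2. Q0=[] Q1=[P3] Q2=[P1,P2,P4,P5]
t=39-42: P3@Q1 runs 3, rem=3, I/O yield, promote→Q0. Q0=[P3] Q1=[] Q2=[P1,P2,P4,P5]
t=42-44: P3@Q0 runs 2, rem=1, quantum used, demote→Q1. Q0=[] Q1=[P3] Q2=[P1,P2,P4,P5]
t=44-45: P3@Q1 runs 1, rem=0, completes. Q0=[] Q1=[] Q2=[P1,P2,P4,P5]
t=45-50: P1@Q2 runs 5, rem=0, completes. Q0=[] Q1=[] Q2=[P2,P4,P5]
t=50-57: P2@Q2 runs 7, rem=0, completes. Q0=[] Q1=[] Q2=[P4,P5]
t=57-61: P4@Q2 runs 4, rem=0, completes. Q0=[] Q1=[] Q2=[P5]
t=61-65: P5@Q2 runs 4, rem=0, completes. Q0=[] Q1=[] Q2=[]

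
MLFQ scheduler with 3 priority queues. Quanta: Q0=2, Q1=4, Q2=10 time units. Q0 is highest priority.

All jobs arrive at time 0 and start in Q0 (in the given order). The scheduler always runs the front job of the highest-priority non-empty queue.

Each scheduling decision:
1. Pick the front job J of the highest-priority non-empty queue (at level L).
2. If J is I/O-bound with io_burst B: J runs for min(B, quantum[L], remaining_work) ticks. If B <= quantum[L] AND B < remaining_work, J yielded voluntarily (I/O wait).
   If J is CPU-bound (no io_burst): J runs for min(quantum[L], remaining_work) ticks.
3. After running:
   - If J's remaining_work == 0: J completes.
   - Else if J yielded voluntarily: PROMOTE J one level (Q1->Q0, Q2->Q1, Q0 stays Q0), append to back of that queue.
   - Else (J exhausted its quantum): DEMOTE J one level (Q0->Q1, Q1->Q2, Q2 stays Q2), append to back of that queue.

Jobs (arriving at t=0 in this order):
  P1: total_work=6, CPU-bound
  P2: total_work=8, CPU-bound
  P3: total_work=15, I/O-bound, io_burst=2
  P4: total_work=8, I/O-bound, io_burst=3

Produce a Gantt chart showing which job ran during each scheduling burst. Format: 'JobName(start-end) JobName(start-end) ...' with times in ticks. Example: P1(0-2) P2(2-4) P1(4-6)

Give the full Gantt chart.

Answer: P1(0-2) P2(2-4) P3(4-6) P4(6-8) P3(8-10) P3(10-12) P3(12-14) P3(14-16) P3(16-18) P3(18-20) P3(20-21) P1(21-25) P2(25-29) P4(29-32) P4(32-34) P4(34-35) P2(35-37)

Derivation:
t=0-2: P1@Q0 runs 2, rem=4, quantum used, demote→Q1. Q0=[P2,P3,P4] Q1=[P1] Q2=[]
t=2-4: P2@Q0 runs 2, rem=6, quantum used, demote→Q1. Q0=[P3,P4] Q1=[P1,P2] Q2=[]
t=4-6: P3@Q0 runs 2, rem=13, I/O yield, promote→Q0. Q0=[P4,P3] Q1=[P1,P2] Q2=[]
t=6-8: P4@Q0 runs 2, rem=6, quantum used, demote→Q1. Q0=[P3] Q1=[P1,P2,P4] Q2=[]
t=8-10: P3@Q0 runs 2, rem=11, I/O yield, promote→Q0. Q0=[P3] Q1=[P1,P2,P4] Q2=[]
t=10-12: P3@Q0 runs 2, rem=9, I/O yield, promote→Q0. Q0=[P3] Q1=[P1,P2,P4] Q2=[]
t=12-14: P3@Q0 runs 2, rem=7, I/O yield, promote→Q0. Q0=[P3] Q1=[P1,P2,P4] Q2=[]
t=14-16: P3@Q0 runs 2, rem=5, I/O yield, promote→Q0. Q0=[P3] Q1=[P1,P2,P4] Q2=[]
t=16-18: P3@Q0 runs 2, rem=3, I/O yield, promote→Q0. Q0=[P3] Q1=[P1,P2,P4] Q2=[]
t=18-20: P3@Q0 runs 2, rem=1, I/O yield, promote→Q0. Q0=[P3] Q1=[P1,P2,P4] Q2=[]
t=20-21: P3@Q0 runs 1, rem=0, completes. Q0=[] Q1=[P1,P2,P4] Q2=[]
t=21-25: P1@Q1 runs 4, rem=0, completes. Q0=[] Q1=[P2,P4] Q2=[]
t=25-29: P2@Q1 runs 4, rem=2, quantum used, demote→Q2. Q0=[] Q1=[P4] Q2=[P2]
t=29-32: P4@Q1 runs 3, rem=3, I/O yield, promote→Q0. Q0=[P4] Q1=[] Q2=[P2]
t=32-34: P4@Q0 runs 2, rem=1, quantum used, demote→Q1. Q0=[] Q1=[P4] Q2=[P2]
t=34-35: P4@Q1 runs 1, rem=0, completes. Q0=[] Q1=[] Q2=[P2]
t=35-37: P2@Q2 runs 2, rem=0, completes. Q0=[] Q1=[] Q2=[]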